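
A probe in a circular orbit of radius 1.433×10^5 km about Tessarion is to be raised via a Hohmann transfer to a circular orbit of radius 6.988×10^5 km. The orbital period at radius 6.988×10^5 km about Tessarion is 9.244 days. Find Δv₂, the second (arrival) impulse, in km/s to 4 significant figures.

From Kepler's third law T² = 4π²r³/μ at r = 6.988×10^5 km, T = 9.244 days = 9.244 × 86400 s = 7.986816×10^5 s: μ = 4π²r³/T² = 2.11189×10^7 km³/s².
The Hohmann ellipse has a_t = (r₁ + r₂)/2 = 4.2105×10^5 km.
Circular speed at r = 6.988×10^5 km: v_c = √(μ/r) = 5.497 km/s.
Vis-viva on the transfer ellipse at r = 6.988×10^5 km gives v_t = √[μ(2/r − 1/a_t)] = 3.207 km/s.
Δv₂ = |v_t − v_c| = |3.207 − 5.497| = 2.290 km/s.

Δv₂ = 2.290 km/s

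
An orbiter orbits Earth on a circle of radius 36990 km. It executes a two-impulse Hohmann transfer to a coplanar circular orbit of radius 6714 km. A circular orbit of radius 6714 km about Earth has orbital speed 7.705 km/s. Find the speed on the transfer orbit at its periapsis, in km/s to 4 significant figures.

From the circular-orbit relation v² = μ/r at r = 6714 km: μ = v²r = (7.705)² × 6714 = 3.98590×10^5 km³/s².
The Hohmann ellipse has a_t = (r₁ + r₂)/2 = 21852 km.
At periapsis, r = 6714 km.
Applying v² = μ(2/r − 1/a_t): v = 10.02 km/s.

v = 10.02 km/s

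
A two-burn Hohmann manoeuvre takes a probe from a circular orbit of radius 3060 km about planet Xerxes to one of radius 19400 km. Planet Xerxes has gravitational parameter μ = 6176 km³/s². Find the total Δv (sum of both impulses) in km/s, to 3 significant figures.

Δv = 0.716 km/s

Semi-major axis of the transfer orbit: a_t = (3060 + 19400)/2 = 11230 km.
At r₁ the circular-orbit speed is v₁ = √(μ/r₁) = 1.4207 km/s.
On the transfer ellipse at r₁, v² = μ(2/r − 1/a) gives v_p = √[μ(2/r₁ − 1/a_t)] = 1.8673 km/s.
First burn Δv₁ = |v_p − v₁| = 0.4466 km/s.
Circular speed at r₂: v₂ = √(μ/r₂) = 0.5642 km/s.
Transfer-orbit speed at r₂: v_a = √[μ(2/r₂ − 1/a_t)] = 0.2945 km/s.
Second burn Δv₂ = |v₂ − v_a| = 0.2697 km/s.
Δv = Δv₁ + Δv₂ = 0.4466 + 0.2697 = 0.7163 km/s.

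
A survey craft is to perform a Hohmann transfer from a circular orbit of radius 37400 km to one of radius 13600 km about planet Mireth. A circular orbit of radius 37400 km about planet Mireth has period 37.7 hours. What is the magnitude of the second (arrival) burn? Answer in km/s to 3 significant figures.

Δv₂ = 0.606 km/s

From Kepler's third law T² = 4π²r³/μ at r = 37400 km, T = 37.7 hours = 37.7 × 3600 s = 1.3572×10^5 s: μ = 4π²r³/T² = 1.12121×10^5 km³/s².
Transfer-ellipse semi-major axis a_t = (r₁ + r₂)/2 = (37400 + 13600)/2 = 25500 km.
On the circular orbit at r = 13600 km, v_c = √(μ/r) = 2.871 km/s.
Transfer-orbit speed at the same r (vis-viva, a = a_t): v_t = √[μ(2/r − 1/a_t)] = 3.477 km/s.
Δv₂ = |v_t − v_c| = |3.477 − 2.871| = 0.6060 km/s.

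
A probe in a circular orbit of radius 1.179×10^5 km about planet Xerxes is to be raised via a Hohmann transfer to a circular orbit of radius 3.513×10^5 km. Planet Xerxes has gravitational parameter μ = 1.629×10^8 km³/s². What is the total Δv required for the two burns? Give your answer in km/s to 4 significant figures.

Δv = 14.58 km/s

Semi-major axis of the transfer orbit: a_t = (1.179×10^5 + 3.513×10^5)/2 = 2.346×10^5 km.
At r₁ the circular-orbit speed is v₁ = √(μ/r₁) = 37.171 km/s.
Transfer-orbit speed at r₁ (v² = μ(2/r − 1/a)): v_p = √[μ(2/r₁ − 1/a_t)] = 45.486 km/s.
First burn Δv₁ = |v_p − v₁| = 8.315 km/s.
Circular speed at r₂: v₂ = √(μ/r₂) = 21.534 km/s.
Transfer-orbit speed at r₂: v_a = √[μ(2/r₂ − 1/a_t)] = 15.266 km/s.
Second burn Δv₂ = |v₂ − v_a| = 6.268 km/s.
Total Δv = Δv₁ + Δv₂ = 14.58 km/s.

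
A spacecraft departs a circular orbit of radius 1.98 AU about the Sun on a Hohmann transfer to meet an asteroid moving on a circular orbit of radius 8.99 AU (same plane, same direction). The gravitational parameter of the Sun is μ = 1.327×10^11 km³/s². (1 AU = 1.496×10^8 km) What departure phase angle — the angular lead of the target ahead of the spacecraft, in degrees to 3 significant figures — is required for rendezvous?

φ = 94.2°

In km: r₁ = 1.98 × 1.496×10^8 = 2.96208×10^8 km; r₂ = 8.99 × 1.496×10^8 = 1.344904×10^9 km.
Semi-major axis of the transfer orbit: a_t = (2.96208×10^8 + 1.344904×10^9)/2 = 8.20556×10^8 km.
The half-period of the transfer ellipse is t = π√(a_t³/μ) = 2.0271×10^8 s.
Target angular speed ω₂ = √(μ/r₂³) = 7.3858×10^-9 rad/s.
Angle swept by the target during transfer: ω₂·t = 1.4972 rad = 85.78°.
The spacecraft traverses 180° on the transfer ellipse, so the target must lead by 180° − 85.78° = 94.2°.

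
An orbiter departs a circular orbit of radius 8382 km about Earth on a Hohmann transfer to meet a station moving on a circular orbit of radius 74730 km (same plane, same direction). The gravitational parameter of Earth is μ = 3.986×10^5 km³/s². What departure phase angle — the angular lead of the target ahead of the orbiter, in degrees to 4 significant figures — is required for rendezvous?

φ = 105.4°

Semi-major axis of the transfer orbit: a_t = (8382 + 74730)/2 = 41556 km.
Transfer time t = π√(a_t³/μ) = 42153 s.
The target's mean motion on its circular orbit is ω₂ = √(μ/r₂³) = 3.0905×10^-5 rad/s.
Angle swept by the target during transfer: ω₂·t = 1.3027 rad = 74.64°.
Arrival is 180° from departure on the ellipse, so φ = 180° − 74.64° = 105.4°.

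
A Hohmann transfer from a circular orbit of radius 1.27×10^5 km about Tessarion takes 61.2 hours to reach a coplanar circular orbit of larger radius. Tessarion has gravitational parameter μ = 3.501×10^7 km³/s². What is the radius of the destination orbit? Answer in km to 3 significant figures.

r₂ = 9.86×10^5 km

Transfer time t = 61.2 hours = 2.2032×10^5 s, and t = π√(a_t³/μ).
So a_t = (μ t²/π²)^(1/3) = (3.501×10^7 × (2.2032×10^5)² / π²)^(1/3) = 5.5633×10^5 km.
Since a_t = (r₁ + r₂)/2, r₂ = 2a_t − r₁ = 2×5.5633×10^5 − 1.270×10^5 = 9.8566×10^5 km.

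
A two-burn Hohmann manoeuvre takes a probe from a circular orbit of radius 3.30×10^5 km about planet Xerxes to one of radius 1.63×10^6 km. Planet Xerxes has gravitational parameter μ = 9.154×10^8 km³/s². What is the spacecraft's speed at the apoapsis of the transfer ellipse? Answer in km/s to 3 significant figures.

The Hohmann ellipse has a_t = (r₁ + r₂)/2 = 9.800×10^5 km.
At apoapsis, r = 1.630×10^6 km.
Applying v² = μ(2/r − 1/a_t): v = 13.75 km/s.

v = 13.8 km/s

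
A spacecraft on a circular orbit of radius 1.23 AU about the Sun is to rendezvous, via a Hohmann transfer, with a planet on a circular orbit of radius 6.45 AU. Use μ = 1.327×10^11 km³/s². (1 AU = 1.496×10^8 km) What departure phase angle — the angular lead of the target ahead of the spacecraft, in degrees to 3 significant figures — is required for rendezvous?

In km: r₁ = 1.23 × 1.496×10^8 = 1.84008×10^8 km; r₂ = 6.45 × 1.496×10^8 = 9.6492×10^8 km.
Semi-major axis of the transfer orbit: a_t = (1.84008×10^8 + 9.6492×10^8)/2 = 5.74464×10^8 km.
Transfer time t = π√(a_t³/μ) = 1.187432×10^8 s.
Target angular speed ω₂ = √(μ/r₂³) = 1.215342×10^-8 rad/s.
Angle swept by the target during transfer: ω₂·t = 1.44314 rad = 82.69°.
Arrival is 180° from departure on the ellipse, so φ = 180° − 82.69° = 97.3°.

φ = 97.3°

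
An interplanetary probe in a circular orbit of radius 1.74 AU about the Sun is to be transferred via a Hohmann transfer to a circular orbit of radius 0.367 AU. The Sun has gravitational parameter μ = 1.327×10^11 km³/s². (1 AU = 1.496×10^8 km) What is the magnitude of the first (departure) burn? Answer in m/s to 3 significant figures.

In km: r₁ = 1.74 × 1.496×10^8 = 2.60304×10^8 km; r₂ = 0.367 × 1.496×10^8 = 5.49032×10^7 km.
Semi-major axis of the transfer orbit: a_t = (2.60304×10^8 + 5.49032×10^7)/2 = 1.576036×10^8 km.
Circular speed at r = 2.60304×10^8 km: v_c = √(μ/r) = 22.578 km/s.
Transfer-orbit speed at the same r (vis-viva, a = a_t): v_t = √[μ(2/r − 1/a_t)] = 13.326 km/s.
Δv₁ = |v_t − v_c| = |13.326 − 22.578| = 9.252 km/s.

Δv₁ = 9250 m/s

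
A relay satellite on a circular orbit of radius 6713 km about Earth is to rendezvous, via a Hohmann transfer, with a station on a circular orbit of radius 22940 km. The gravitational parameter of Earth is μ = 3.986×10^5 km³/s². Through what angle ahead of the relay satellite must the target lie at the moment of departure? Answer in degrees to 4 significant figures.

φ = 86.47°

The Hohmann ellipse has a_t = (r₁ + r₂)/2 = 14826.5 km.
Transfer time t = π√(a_t³/μ) = 8983.4 s.
Target angular speed ω₂ = √(μ/r₂³) = 1.8171×10^-4 rad/s.
Angle swept by the target during transfer: ω₂·t = 1.6324 rad = 93.53°.
Arrival is 180° from departure on the ellipse, so φ = 180° − 93.53° = 86.47°.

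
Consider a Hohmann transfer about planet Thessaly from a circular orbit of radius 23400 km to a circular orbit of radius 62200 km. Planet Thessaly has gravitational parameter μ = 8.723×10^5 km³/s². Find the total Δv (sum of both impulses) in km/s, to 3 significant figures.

The Hohmann ellipse has a_t = (r₁ + r₂)/2 = 42800 km.
At r₁ the circular-orbit speed is v₁ = √(μ/r₁) = 6.1056 km/s.
Transfer-orbit speed at r₁ (v² = μ(2/r − 1/a)): v_p = √[μ(2/r₁ − 1/a_t)] = 7.3603 km/s.
First burn Δv₁ = |v_p − v₁| = 1.255 km/s.
Circular speed at r₂: v₂ = √(μ/r₂) = 3.7449 km/s.
Transfer-orbit speed at r₂: v_a = √[μ(2/r₂ − 1/a_t)] = 2.7690 km/s.
Second burn Δv₂ = |v₂ − v_a| = 0.9759 km/s.
Δv = Δv₁ + Δv₂ = 1.255 + 0.9759 = 2.231 km/s.

Δv = 2.23 km/s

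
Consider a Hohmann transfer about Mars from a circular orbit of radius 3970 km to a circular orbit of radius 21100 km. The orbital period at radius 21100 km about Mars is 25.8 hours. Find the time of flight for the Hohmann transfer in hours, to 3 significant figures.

t = 5.91 hours

From Kepler's third law T² = 4π²r³/μ at r = 21100 km, T = 25.8 hours = 25.8 × 3600 s = 92880 s: μ = 4π²r³/T² = 42989.5 km³/s².
Transfer-ellipse semi-major axis a_t = (r₁ + r₂)/2 = (3970 + 21100)/2 = 12535 km.
Transfer time t = π√(a_t³/μ) = π√((12535)³ / 42989.5) = 21260 s.
Converting: 21260 s ÷ 3600 s/hour = 5.91 hours.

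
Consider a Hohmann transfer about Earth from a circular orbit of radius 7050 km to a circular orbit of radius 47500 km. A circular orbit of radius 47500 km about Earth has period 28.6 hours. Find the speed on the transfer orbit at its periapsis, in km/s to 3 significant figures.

v = 9.93 km/s

From Kepler's third law T² = 4π²r³/μ at r = 47500 km, T = 28.6 hours = 28.6 × 3600 s = 1.0296×10^5 s: μ = 4π²r³/T² = 3.99120×10^5 km³/s².
Semi-major axis of the transfer orbit: a_t = (7050 + 47500)/2 = 27275 km.
The periapsis of the transfer ellipse is at r = 7050 km.
Applying v² = μ(2/r − 1/a_t): v = 9.929 km/s.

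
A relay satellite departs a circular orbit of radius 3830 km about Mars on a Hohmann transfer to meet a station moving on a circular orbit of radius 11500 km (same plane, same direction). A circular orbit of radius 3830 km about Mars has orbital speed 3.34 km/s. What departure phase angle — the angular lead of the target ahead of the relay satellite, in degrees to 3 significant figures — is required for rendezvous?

From the circular-orbit relation v² = μ/r at r = 3830 km: μ = v²r = (3.34)² × 3830 = 42725.9 km³/s².
Semi-major axis of the transfer orbit: a_t = (3830 + 11500)/2 = 7665 km.
Transfer time t = π√(a_t³/μ) = 10199.34 s.
The target's mean motion on its circular orbit is ω₂ = √(μ/r₂³) = 1.676097×10^-4 rad/s.
Angle swept by the target during transfer: ω₂·t = 1.70951 rad = 97.948°.
Arrival is 180° from departure on the ellipse, so φ = 180° − 97.948° = 82.1°.

φ = 82.1°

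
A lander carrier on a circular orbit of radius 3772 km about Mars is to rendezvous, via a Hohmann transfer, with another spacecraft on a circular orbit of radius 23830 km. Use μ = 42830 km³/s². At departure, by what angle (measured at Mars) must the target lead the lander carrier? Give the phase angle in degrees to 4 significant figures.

The Hohmann ellipse has a_t = (r₁ + r₂)/2 = 13801 km.
Transfer time t = π√(a_t³/μ) = 24610 s.
The target's mean motion on its circular orbit is ω₂ = √(μ/r₂³) = 5.626×10^-5 rad/s.
Angle swept by the target during transfer: ω₂·t = 1.3846 rad = 79.33°.
The lander carrier traverses 180° on the transfer ellipse, so the target must lead by 180° − 79.33° = 100.7°.

φ = 100.7°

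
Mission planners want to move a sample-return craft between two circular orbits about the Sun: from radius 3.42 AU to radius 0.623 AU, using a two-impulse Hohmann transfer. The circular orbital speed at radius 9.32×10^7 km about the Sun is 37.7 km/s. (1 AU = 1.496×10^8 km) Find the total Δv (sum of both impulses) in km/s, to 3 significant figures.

From the circular-orbit relation v² = μ/r at r = 9.32×10^7 km: μ = v²r = (37.7)² × 9.32×10^7 = 1.32464×10^11 km³/s².
In km: r₁ = 3.42 × 1.496×10^8 = 5.11632×10^8 km; r₂ = 0.623 × 1.496×10^8 = 9.32008×10^7 km.
Transfer-ellipse semi-major axis a_t = (r₁ + r₂)/2 = (5.11632×10^8 + 9.32008×10^7)/2 = 3.024164×10^8 km.
At r₁ the circular-orbit speed is v₁ = √(μ/r₁) = 16.0905 km/s.
Transfer-orbit speed at r₁ (vis-viva equation): v_a = √[μ(2/r₁ − 1/a_t)] = 8.93259 km/s.
First burn Δv₁ = |v_a − v₁| = 7.1579 km/s.
At r₂, v₂ = √(μ/r₂) = 37.700 km/s.
Transfer-orbit speed at r₂: v_p = √[μ(2/r₂ − 1/a_t)] = 49.036 km/s.
Second burn Δv₂ = |v₂ − v_p| = 11.336 km/s.
Total Δv = Δv₁ + Δv₂ = 18.49 km/s.

Δv = 18.5 km/s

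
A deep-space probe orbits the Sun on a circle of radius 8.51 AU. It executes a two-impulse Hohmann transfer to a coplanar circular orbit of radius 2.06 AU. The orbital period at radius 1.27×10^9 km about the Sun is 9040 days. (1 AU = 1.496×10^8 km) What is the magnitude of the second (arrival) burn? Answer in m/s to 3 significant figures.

From Kepler's third law T² = 4π²r³/μ at r = 1.27×10^9 km, T = 9040 days = 9040 × 86400 s = 7.81056×10^8 s: μ = 4π²r³/T² = 1.32558×10^11 km³/s².
In km: r₁ = 8.51 × 1.496×10^8 = 1.273096×10^9 km; r₂ = 2.06 × 1.496×10^8 = 3.08176×10^8 km.
Transfer-ellipse semi-major axis a_t = (r₁ + r₂)/2 = (1.273096×10^9 + 3.08176×10^8)/2 = 7.90636×10^8 km.
On the circular orbit at r = 3.08176×10^8 km, v_c = √(μ/r) = 20.740 km/s.
Vis-viva on the transfer ellipse at r = 3.08176×10^8 km gives v_t = √[μ(2/r − 1/a_t)] = 26.318 km/s.
Δv₂ = |v_t − v_c| = |26.318 − 20.740| = 5.578 km/s.

Δv₂ = 5580 m/s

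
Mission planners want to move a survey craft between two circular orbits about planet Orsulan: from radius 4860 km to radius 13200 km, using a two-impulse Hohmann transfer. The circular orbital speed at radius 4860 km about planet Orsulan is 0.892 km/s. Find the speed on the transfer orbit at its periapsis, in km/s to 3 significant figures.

From the circular-orbit relation v² = μ/r at r = 4860 km: μ = v²r = (0.892)² × 4860 = 3866.93 km³/s².
Transfer-ellipse semi-major axis a_t = (r₁ + r₂)/2 = (4860 + 13200)/2 = 9030 km.
The periapsis of the transfer ellipse is at r = 4860 km.
From the vis-viva equation, v = √[μ(2/r − 1/a_t)] = 1.078 km/s.

v = 1.08 km/s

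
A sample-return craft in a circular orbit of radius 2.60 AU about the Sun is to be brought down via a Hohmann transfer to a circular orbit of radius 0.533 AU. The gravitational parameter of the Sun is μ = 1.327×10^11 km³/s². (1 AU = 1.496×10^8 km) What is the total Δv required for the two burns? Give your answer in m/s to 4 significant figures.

Δv = 19460 m/s

In km: r₁ = 2.60 × 1.496×10^8 = 3.8896×10^8 km; r₂ = 0.533 × 1.496×10^8 = 7.97368×10^7 km.
Transfer-ellipse semi-major axis a_t = (r₁ + r₂)/2 = (3.8896×10^8 + 7.97368×10^7)/2 = 2.343484×10^8 km.
Circular speed at r₁: v₁ = √(μ/r₁) = √(1.327×10^11/3.8896×10^8) = 18.471 km/s.
On the transfer ellipse at r₁, v² = μ(2/r − 1/a) gives v_a = √[μ(2/r₁ − 1/a_t)] = 10.774 km/s.
First burn Δv₁ = |v_a − v₁| = 7.697 km/s.
Circular speed at r₂: v₂ = √(μ/r₂) = 40.795 km/s.
Transfer-orbit speed at r₂: v_p = √[μ(2/r₂ − 1/a_t)] = 52.557 km/s.
Second burn Δv₂ = |v₂ − v_p| = 11.76 km/s.
Δv = Δv₁ + Δv₂ = 7.697 + 11.76 = 19.46 km/s.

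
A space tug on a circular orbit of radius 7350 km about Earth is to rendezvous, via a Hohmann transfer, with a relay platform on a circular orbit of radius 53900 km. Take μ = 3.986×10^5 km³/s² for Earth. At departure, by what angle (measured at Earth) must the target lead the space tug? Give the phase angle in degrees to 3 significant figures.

φ = 103°

Transfer-ellipse semi-major axis a_t = (r₁ + r₂)/2 = (7350 + 53900)/2 = 30625 km.
Transfer time t = π√(a_t³/μ) = 26670 s.
Target angular speed ω₂ = √(μ/r₂³) = 5.045×10^-5 rad/s.
Angle swept by the target during transfer: ω₂·t = 1.3455 rad = 77.09°.
Arrival is 180° from departure on the ellipse, so φ = 180° − 77.09° = 103°.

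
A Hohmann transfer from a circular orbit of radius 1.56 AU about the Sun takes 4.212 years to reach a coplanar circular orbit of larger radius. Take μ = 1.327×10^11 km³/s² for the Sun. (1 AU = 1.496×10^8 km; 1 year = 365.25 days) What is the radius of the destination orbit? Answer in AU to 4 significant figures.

In km: r₁ = 1.56 × 1.496×10^8 = 2.33376×10^8 km.
Transfer time t = 4.212 years × 365.25 × 86400 s = 1.329206112×10^8 s, and t = π√(a_t³/μ).
So a_t = (μ t²/π²)^(1/3) = (1.327×10^11 × (1.329206112×10^8)² / π²)^(1/3) = 6.1933×10^8 km.
Since a_t = (r₁ + r₂)/2, r₂ = 2a_t − r₁ = 2×6.1933×10^8 − 2.33376×10^8 = 1.005284×10^9 km.
In AU: r₂ = 1.005284×10^9 / 1.496×10^8 = 6.720 AU.

r₂ = 6.720 AU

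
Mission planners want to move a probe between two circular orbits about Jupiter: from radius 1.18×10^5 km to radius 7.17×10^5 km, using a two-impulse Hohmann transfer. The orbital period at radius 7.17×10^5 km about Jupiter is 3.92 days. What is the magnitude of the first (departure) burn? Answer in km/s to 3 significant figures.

Δv₁ = 10.2 km/s

From Kepler's third law T² = 4π²r³/μ at r = 7.17×10^5 km, T = 3.92 days = 3.92 × 86400 s = 3.38688×10^5 s: μ = 4π²r³/T² = 1.26858×10^8 km³/s².
Semi-major axis of the transfer orbit: a_t = (1.180×10^5 + 7.170×10^5)/2 = 4.175×10^5 km.
Circular speed at r = 1.180×10^5 km: v_c = √(μ/r) = 32.79 km/s.
Vis-viva on the transfer ellipse at r = 1.180×10^5 km gives v_t = √[μ(2/r − 1/a_t)] = 42.97 km/s.
Δv₁ = |v_t − v_c| = |42.97 − 32.79| = 10.18 km/s.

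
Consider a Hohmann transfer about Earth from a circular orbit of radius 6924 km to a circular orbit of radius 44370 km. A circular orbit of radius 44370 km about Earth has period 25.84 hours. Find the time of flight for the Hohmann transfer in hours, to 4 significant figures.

t = 5.678 hours

From Kepler's third law T² = 4π²r³/μ at r = 44370 km, T = 25.84 hours = 25.84 × 3600 s = 93024 s: μ = 4π²r³/T² = 3.98509×10^5 km³/s².
Semi-major axis of the transfer orbit: a_t = (6924 + 44370)/2 = 25647 km.
Transfer time t = π√(a_t³/μ) = π√((25647)³ / 3.98509×10^5) = 20440 s.
Converting: 20440 s ÷ 3600 s/hour = 5.678 hours.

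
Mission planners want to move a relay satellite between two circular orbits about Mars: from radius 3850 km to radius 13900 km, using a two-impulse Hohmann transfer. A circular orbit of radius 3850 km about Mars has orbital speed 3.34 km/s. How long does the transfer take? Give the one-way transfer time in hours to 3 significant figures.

From the circular-orbit relation v² = μ/r at r = 3850 km: μ = v²r = (3.34)² × 3850 = 42949.1 km³/s².
Semi-major axis of the transfer orbit: a_t = (3850 + 13900)/2 = 8875 km.
Transfer time t = π√(a_t³/μ) = π√((8875)³ / 42949.1) = 12670 s.
Converting: 12670 s ÷ 3600 s/hour = 3.52 hours.

t = 3.52 hours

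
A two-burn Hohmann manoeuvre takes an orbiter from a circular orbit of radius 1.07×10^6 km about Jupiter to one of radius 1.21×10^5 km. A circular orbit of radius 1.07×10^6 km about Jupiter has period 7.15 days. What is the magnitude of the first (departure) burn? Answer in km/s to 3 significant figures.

From Kepler's third law T² = 4π²r³/μ at r = 1.07×10^6 km, T = 7.15 days = 7.15 × 86400 s = 6.1776×10^5 s: μ = 4π²r³/T² = 1.26728×10^8 km³/s².
Transfer-ellipse semi-major axis a_t = (r₁ + r₂)/2 = (1.070×10^6 + 1.210×10^5)/2 = 5.955×10^5 km.
Circular speed at r = 1.070×10^6 km: v_c = √(μ/r) = 10.883 km/s.
Transfer-orbit speed at the same r (vis-viva, a = a_t): v_t = √[μ(2/r − 1/a_t)] = 4.9056 km/s.
Δv₁ = |v_t − v_c| = |4.9056 − 10.883| = 5.977 km/s.

Δv₁ = 5.98 km/s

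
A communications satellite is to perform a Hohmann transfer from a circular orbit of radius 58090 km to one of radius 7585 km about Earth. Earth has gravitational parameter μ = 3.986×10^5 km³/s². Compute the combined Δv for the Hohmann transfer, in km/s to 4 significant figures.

The Hohmann ellipse has a_t = (r₁ + r₂)/2 = 32837.5 km.
Circular speed at r₁: v₁ = √(μ/r₁) = √(3.986×10^5/58090) = 2.6195 km/s.
On the transfer ellipse at r₁, vis-viva equation gives v_a = √[μ(2/r₁ − 1/a_t)] = 1.2590 km/s.
First burn Δv₁ = |v_a − v₁| = 1.3605 km/s.
At r₂, v₂ = √(μ/r₂) = 7.2492 km/s.
Transfer-orbit speed at r₂: v_p = √[μ(2/r₂ − 1/a_t)] = 9.6418 km/s.
Second burn Δv₂ = |v₂ − v_p| = 2.3926 km/s.
Total Δv = Δv₁ + Δv₂ = 3.753 km/s.

Δv = 3.753 km/s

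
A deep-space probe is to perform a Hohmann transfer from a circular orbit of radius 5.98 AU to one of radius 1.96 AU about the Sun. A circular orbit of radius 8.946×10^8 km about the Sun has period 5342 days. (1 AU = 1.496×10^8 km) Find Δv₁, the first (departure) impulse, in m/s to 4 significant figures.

Δv₁ = 3621 m/s

From Kepler's third law T² = 4π²r³/μ at r = 8.946×10^8 km, T = 5342 days = 5342 × 86400 s = 4.615488×10^8 s: μ = 4π²r³/T² = 1.32682×10^11 km³/s².
In km: r₁ = 5.98 × 1.496×10^8 = 8.94608×10^8 km; r₂ = 1.96 × 1.496×10^8 = 2.93216×10^8 km.
The Hohmann ellipse has a_t = (r₁ + r₂)/2 = 5.93912×10^8 km.
On the circular orbit at r = 8.94608×10^8 km, v_c = √(μ/r) = 12.178 km/s.
Transfer-orbit speed at the same r (vis-viva, a = a_t): v_t = √[μ(2/r − 1/a_t)] = 8.5570 km/s.
Δv₁ = |v_t − v_c| = |8.5570 − 12.178| = 3.621 km/s.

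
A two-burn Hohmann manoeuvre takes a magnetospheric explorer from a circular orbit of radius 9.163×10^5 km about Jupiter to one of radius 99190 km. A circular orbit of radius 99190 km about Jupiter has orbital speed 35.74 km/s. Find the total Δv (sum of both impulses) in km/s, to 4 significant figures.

Δv = 18.83 km/s

From the circular-orbit relation v² = μ/r at r = 99190 km: μ = v²r = (35.74)² × 99190 = 1.26700×10^8 km³/s².
Transfer-ellipse semi-major axis a_t = (r₁ + r₂)/2 = (9.163×10^5 + 99190)/2 = 5.07745×10^5 km.
At r₁ the circular-orbit speed is v₁ = √(μ/r₁) = 11.759 km/s.
On the transfer ellipse at r₁, vis-viva equation gives v_a = √[μ(2/r₁ − 1/a_t)] = 5.1973 km/s.
First burn Δv₁ = |v_a − v₁| = 6.562 km/s.
Circular speed at r₂: v₂ = √(μ/r₂) = 35.74 km/s.
Transfer-orbit speed at r₂: v_p = √[μ(2/r₂ − 1/a_t)] = 48.01 km/s.
Second burn Δv₂ = |v₂ − v_p| = 12.27 km/s.
Δv = Δv₁ + Δv₂ = 6.562 + 12.27 = 18.83 km/s.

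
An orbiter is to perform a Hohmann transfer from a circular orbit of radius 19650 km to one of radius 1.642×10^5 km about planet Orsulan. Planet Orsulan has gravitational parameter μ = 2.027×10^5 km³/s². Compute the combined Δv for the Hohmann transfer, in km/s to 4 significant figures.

Δv = 1.678 km/s

The Hohmann ellipse has a_t = (r₁ + r₂)/2 = 91925 km.
Circular speed at r₁: v₁ = √(μ/r₁) = √(2.027×10^5/19650) = 3.212 km/s.
Transfer-orbit speed at r₁ (vis-viva): v_p = √[μ(2/r₁ − 1/a_t)] = 4.293 km/s.
First burn Δv₁ = |v_p − v₁| = 1.081 km/s.
Circular speed at r₂: v₂ = √(μ/r₂) = 1.1111 km/s.
Transfer-orbit speed at r₂: v_a = √[μ(2/r₂ − 1/a_t)] = 0.51369 km/s.
Second burn Δv₂ = |v₂ − v_a| = 0.5974 km/s.
Δv = Δv₁ + Δv₂ = 1.081 + 0.5974 = 1.678 km/s.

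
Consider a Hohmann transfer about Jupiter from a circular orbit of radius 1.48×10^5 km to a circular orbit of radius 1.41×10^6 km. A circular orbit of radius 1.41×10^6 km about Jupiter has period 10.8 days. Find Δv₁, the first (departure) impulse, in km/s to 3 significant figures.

Δv₁ = 10.1 km/s

From Kepler's third law T² = 4π²r³/μ at r = 1.41×10^6 km, T = 10.8 days = 10.8 × 86400 s = 9.3312×10^5 s: μ = 4π²r³/T² = 1.27099×10^8 km³/s².
The Hohmann ellipse has a_t = (r₁ + r₂)/2 = 7.790×10^5 km.
Circular speed at r = 1.480×10^5 km: v_c = √(μ/r) = 29.305 km/s.
Transfer-orbit speed at the same r (vis-viva, a = a_t): v_t = √[μ(2/r − 1/a_t)] = 39.426 km/s.
Δv₁ = |v_t − v_c| = |39.426 − 29.305| = 10.12 km/s.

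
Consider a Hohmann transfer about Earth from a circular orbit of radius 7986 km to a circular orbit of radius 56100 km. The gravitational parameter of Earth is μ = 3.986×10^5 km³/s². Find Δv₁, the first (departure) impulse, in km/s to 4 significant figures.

Semi-major axis of the transfer orbit: a_t = (7986 + 56100)/2 = 32043 km.
Circular speed at r = 7986 km: v_c = √(μ/r) = 7.065 km/s.
Transfer-orbit speed at the same r (vis-viva, a = a_t): v_t = √[μ(2/r − 1/a_t)] = 9.348 km/s.
Δv₁ = |v_t − v_c| = |9.348 − 7.065| = 2.283 km/s.

Δv₁ = 2.283 km/s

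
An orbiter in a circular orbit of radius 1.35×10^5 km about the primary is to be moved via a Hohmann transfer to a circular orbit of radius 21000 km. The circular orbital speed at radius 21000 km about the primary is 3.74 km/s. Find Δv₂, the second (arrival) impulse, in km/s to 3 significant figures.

Δv₂ = 1.18 km/s

From the circular-orbit relation v² = μ/r at r = 21000 km: μ = v²r = (3.74)² × 21000 = 2.93740×10^5 km³/s².
Semi-major axis of the transfer orbit: a_t = (1.350×10^5 + 21000)/2 = 78000 km.
Circular speed at r = 21000 km: v_c = √(μ/r) = 3.740 km/s.
Transfer-orbit speed at the same r (vis-viva, a = a_t): v_t = √[μ(2/r − 1/a_t)] = 4.920 km/s.
Δv₂ = |v_t − v_c| = |4.920 − 3.740| = 1.180 km/s.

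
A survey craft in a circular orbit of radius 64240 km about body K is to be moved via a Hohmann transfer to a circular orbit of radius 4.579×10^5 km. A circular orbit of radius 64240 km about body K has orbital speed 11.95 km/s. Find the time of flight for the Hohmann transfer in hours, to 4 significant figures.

t = 38.43 hours

From the circular-orbit relation v² = μ/r at r = 64240 km: μ = v²r = (11.95)² × 64240 = 9.17363×10^6 km³/s².
Semi-major axis of the transfer orbit: a_t = (64240 + 4.579×10^5)/2 = 2.6107×10^5 km.
Transfer time t = π√(a_t³/μ) = π√((2.6107×10^5)³ / 9.17363×10^6) = 1.3836×10^5 s.
Converting: 1.3836×10^5 s ÷ 3600 s/hour = 38.43 hours.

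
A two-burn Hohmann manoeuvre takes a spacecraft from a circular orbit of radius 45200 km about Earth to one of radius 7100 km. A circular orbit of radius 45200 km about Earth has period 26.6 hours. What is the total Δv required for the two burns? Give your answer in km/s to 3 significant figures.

Δv = 3.78 km/s

From Kepler's third law T² = 4π²r³/μ at r = 45200 km, T = 26.6 hours = 26.6 × 3600 s = 95760 s: μ = 4π²r³/T² = 3.97564×10^5 km³/s².
Transfer-ellipse semi-major axis a_t = (r₁ + r₂)/2 = (45200 + 7100)/2 = 26150 km.
At r₁ the circular-orbit speed is v₁ = √(μ/r₁) = 2.9657 km/s.
On the transfer ellipse at r₁, vis-viva gives v_a = √[μ(2/r₁ − 1/a_t)] = 1.5454 km/s.
First burn Δv₁ = |v_a − v₁| = 1.420 km/s.
Circular speed at r₂: v₂ = √(μ/r₂) = 7.483 km/s.
Transfer-orbit speed at r₂: v_p = √[μ(2/r₂ − 1/a_t)] = 9.838 km/s.
Second burn Δv₂ = |v₂ − v_p| = 2.355 km/s.
Δv = Δv₁ + Δv₂ = 1.420 + 2.355 = 3.775 km/s.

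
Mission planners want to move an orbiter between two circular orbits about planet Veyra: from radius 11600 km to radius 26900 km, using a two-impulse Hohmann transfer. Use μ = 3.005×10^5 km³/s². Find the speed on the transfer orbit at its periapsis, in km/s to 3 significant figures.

v = 6.02 km/s

Transfer-ellipse semi-major axis a_t = (r₁ + r₂)/2 = (11600 + 26900)/2 = 19250 km.
The periapsis of the transfer ellipse is at r = 11600 km.
Applying v² = μ(2/r − 1/a_t): v = 6.017 km/s.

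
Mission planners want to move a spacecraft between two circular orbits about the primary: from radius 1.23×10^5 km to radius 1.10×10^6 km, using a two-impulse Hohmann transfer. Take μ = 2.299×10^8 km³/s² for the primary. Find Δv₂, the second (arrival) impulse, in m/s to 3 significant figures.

Transfer-ellipse semi-major axis a_t = (r₁ + r₂)/2 = (1.230×10^5 + 1.100×10^6)/2 = 6.115×10^5 km.
Circular speed at r = 1.100×10^6 km: v_c = √(μ/r) = 14.457 km/s.
Transfer-orbit speed at the same r (vis-viva, a = a_t): v_t = √[μ(2/r − 1/a_t)] = 6.4838 km/s.
Δv₂ = |v_t − v_c| = |6.4838 − 14.457| = 7.973 km/s.

Δv₂ = 7970 m/s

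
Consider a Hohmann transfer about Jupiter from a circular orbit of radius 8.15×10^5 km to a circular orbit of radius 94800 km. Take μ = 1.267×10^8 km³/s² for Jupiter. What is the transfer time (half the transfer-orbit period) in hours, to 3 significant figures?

The Hohmann ellipse has a_t = (r₁ + r₂)/2 = 4.549×10^5 km.
Half the transfer-orbit period gives t = π√(a_t³/μ) = 85630 s.
Converting: 85630 s ÷ 3600 s/hour = 23.8 hours.

t = 23.8 hours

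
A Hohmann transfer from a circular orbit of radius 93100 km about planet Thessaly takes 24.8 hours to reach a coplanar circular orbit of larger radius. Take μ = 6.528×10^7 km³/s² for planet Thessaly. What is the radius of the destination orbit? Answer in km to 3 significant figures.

r₂ = 6.57×10^5 km

Transfer time t = 24.8 hours = 89280 s, and t = π√(a_t³/μ).
So a_t = (μ t²/π²)^(1/3) = (6.528×10^7 × (89280)² / π²)^(1/3) = 3.7497×10^5 km.
Since a_t = (r₁ + r₂)/2, r₂ = 2a_t − r₁ = 2×3.7497×10^5 − 93100 = 6.5684×10^5 km.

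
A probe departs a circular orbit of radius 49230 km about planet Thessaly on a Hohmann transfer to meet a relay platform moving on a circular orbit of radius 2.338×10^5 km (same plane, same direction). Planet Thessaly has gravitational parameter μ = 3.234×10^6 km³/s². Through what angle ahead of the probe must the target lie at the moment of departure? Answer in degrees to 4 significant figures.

φ = 95.24°

Transfer-ellipse semi-major axis a_t = (r₁ + r₂)/2 = (49230 + 2.338×10^5)/2 = 1.41515×10^5 km.
The half-period of the transfer ellipse is t = π√(a_t³/μ) = 93000 s.
Target angular speed ω₂ = √(μ/r₂³) = 1.5908×10^-5 rad/s.
Angle swept by the target during transfer: ω₂·t = 1.4794 rad = 84.76°.
Arrival is 180° from departure on the ellipse, so φ = 180° − 84.76° = 95.24°.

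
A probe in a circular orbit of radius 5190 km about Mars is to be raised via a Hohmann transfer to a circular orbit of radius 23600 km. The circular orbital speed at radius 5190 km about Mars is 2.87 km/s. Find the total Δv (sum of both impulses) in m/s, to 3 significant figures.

From the circular-orbit relation v² = μ/r at r = 5190 km: μ = v²r = (2.87)² × 5190 = 42749.5 km³/s².
Semi-major axis of the transfer orbit: a_t = (5190 + 23600)/2 = 14395 km.
Circular speed at r₁: v₁ = √(μ/r₁) = √(42749.5/5190) = 2.87000 km/s.
Transfer-orbit speed at r₁ (v² = μ(2/r − 1/a)): v_p = √[μ(2/r₁ − 1/a_t)] = 3.67479 km/s.
First burn Δv₁ = |v_p − v₁| = 0.80479 km/s.
Circular speed at r₂: v₂ = √(μ/r₂) = 1.34589 km/s.
Transfer-orbit speed at r₂: v_a = √[μ(2/r₂ − 1/a_t)] = 0.808142 km/s.
Second burn Δv₂ = |v₂ − v_a| = 0.53775 km/s.
Δv = Δv₁ + Δv₂ = 0.80479 + 0.53775 = 1.343 km/s.

Δv = 1340 m/s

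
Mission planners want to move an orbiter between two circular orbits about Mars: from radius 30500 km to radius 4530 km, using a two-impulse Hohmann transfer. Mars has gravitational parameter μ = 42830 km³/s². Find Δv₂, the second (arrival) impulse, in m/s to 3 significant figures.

Δv₂ = 983 m/s

Transfer-ellipse semi-major axis a_t = (r₁ + r₂)/2 = (30500 + 4530)/2 = 17515 km.
On the circular orbit at r = 4530 km, v_c = √(μ/r) = 3.0749 km/s.
Vis-viva on the transfer ellipse at r = 4530 km gives v_t = √[μ(2/r − 1/a_t)] = 4.0576 km/s.
Δv₂ = |v_t − v_c| = |4.0576 − 3.0749| = 0.9827 km/s.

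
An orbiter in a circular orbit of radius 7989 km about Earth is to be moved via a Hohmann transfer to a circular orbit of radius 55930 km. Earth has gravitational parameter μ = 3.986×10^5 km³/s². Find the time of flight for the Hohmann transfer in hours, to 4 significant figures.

Transfer-ellipse semi-major axis a_t = (r₁ + r₂)/2 = (7989 + 55930)/2 = 31959.5 km.
By Kepler's third law the transfer-orbit period is T = 2π√(a_t³/μ), so t = T/2 = 28430 s.
Converting: 28430 s ÷ 3600 s/hour = 7.897 hours.

t = 7.897 hours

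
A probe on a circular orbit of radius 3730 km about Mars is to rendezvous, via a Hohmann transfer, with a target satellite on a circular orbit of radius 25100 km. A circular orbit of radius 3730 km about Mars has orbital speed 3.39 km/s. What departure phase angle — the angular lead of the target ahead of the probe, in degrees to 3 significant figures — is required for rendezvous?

From the circular-orbit relation v² = μ/r at r = 3730 km: μ = v²r = (3.39)² × 3730 = 42865.5 km³/s².
Transfer-ellipse semi-major axis a_t = (r₁ + r₂)/2 = (3730 + 25100)/2 = 14415 km.
Transfer time t = π√(a_t³/μ) = 26261 s.
Target angular speed ω₂ = √(μ/r₂³) = 5.2065×10^-5 rad/s.
Angle swept by the target during transfer: ω₂·t = 1.3673 rad = 78.34°.
The probe traverses 180° on the transfer ellipse, so the target must lead by 180° − 78.34° = 102°.

φ = 102°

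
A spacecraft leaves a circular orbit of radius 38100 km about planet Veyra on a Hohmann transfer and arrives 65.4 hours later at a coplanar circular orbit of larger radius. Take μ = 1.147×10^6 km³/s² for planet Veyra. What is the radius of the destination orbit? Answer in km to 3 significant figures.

Transfer time t = 65.4 hours = 2.3544×10^5 s, and t = π√(a_t³/μ).
So a_t = (μ t²/π²)^(1/3) = (1.147×10^6 × (2.3544×10^5)² / π²)^(1/3) = 1.8607×10^5 km.
Since a_t = (r₁ + r₂)/2, r₂ = 2a_t − r₁ = 2×1.8607×10^5 − 38100 = 3.3404×10^5 km.

r₂ = 3.34×10^5 km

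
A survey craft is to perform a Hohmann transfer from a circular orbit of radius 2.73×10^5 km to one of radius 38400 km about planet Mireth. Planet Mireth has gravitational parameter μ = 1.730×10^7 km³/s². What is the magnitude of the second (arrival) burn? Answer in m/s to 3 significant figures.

Δv₂ = 6880 m/s

Transfer-ellipse semi-major axis a_t = (r₁ + r₂)/2 = (2.730×10^5 + 38400)/2 = 1.557×10^5 km.
Circular speed at r = 38400 km: v_c = √(μ/r) = 21.23 km/s.
Transfer-orbit speed at the same r (vis-viva, a = a_t): v_t = √[μ(2/r − 1/a_t)] = 28.11 km/s.
Δv₂ = |v_t − v_c| = |28.11 − 21.23| = 6.880 km/s.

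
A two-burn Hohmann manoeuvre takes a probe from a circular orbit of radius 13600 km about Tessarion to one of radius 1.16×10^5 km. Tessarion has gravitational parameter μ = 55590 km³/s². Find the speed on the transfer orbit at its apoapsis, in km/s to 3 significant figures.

Transfer-ellipse semi-major axis a_t = (r₁ + r₂)/2 = (13600 + 1.160×10^5)/2 = 64800 km.
The apoapsis of the transfer ellipse is at r = 1.160×10^5 km.
Applying v² = μ(2/r − 1/a_t): v = 0.3171 km/s.

v = 0.317 km/s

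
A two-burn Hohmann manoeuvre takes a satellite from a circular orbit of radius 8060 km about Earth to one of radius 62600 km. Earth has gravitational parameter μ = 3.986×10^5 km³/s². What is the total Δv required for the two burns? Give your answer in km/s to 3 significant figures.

The Hohmann ellipse has a_t = (r₁ + r₂)/2 = 35330 km.
Circular speed at r₁: v₁ = √(μ/r₁) = √(3.986×10^5/8060) = 7.032 km/s.
On the transfer ellipse at r₁, v² = μ(2/r − 1/a) gives v_p = √[μ(2/r₁ − 1/a_t)] = 9.361 km/s.
First burn Δv₁ = |v_p − v₁| = 2.329 km/s.
Circular speed at r₂: v₂ = √(μ/r₂) = 2.523 km/s.
Transfer-orbit speed at r₂: v_a = √[μ(2/r₂ − 1/a_t)] = 1.205 km/s.
Second burn Δv₂ = |v₂ − v_a| = 1.318 km/s.
Total Δv = Δv₁ + Δv₂ = 3.647 km/s.

Δv = 3.65 km/s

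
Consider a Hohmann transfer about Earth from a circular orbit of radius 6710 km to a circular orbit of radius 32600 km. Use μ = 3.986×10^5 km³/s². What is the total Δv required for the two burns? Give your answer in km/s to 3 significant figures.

The Hohmann ellipse has a_t = (r₁ + r₂)/2 = 19655 km.
Circular speed at r₁: v₁ = √(μ/r₁) = √(3.986×10^5/6710) = 7.7074 km/s.
Transfer-orbit speed at r₁ (vis-viva): v_p = √[μ(2/r₁ − 1/a_t)] = 9.9261 km/s.
First burn Δv₁ = |v_p − v₁| = 2.2187 km/s.
Circular speed at r₂: v₂ = √(μ/r₂) = 3.4967 km/s.
Transfer-orbit speed at r₂: v_a = √[μ(2/r₂ − 1/a_t)] = 2.0431 km/s.
Second burn Δv₂ = |v₂ − v_a| = 1.4536 km/s.
Δv = Δv₁ + Δv₂ = 2.2187 + 1.4536 = 3.672 km/s.

Δv = 3.67 km/s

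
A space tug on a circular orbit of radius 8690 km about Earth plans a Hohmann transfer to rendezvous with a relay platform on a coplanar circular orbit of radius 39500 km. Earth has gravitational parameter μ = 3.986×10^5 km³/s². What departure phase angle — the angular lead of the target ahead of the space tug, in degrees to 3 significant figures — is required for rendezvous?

φ = 94.2°

Transfer-ellipse semi-major axis a_t = (r₁ + r₂)/2 = (8690 + 39500)/2 = 24095 km.
Transfer time t = π√(a_t³/μ) = 18611 s.
The target's mean motion on its circular orbit is ω₂ = √(μ/r₂³) = 8.0422×10^-5 rad/s.
Angle swept by the target during transfer: ω₂·t = 1.49673 rad = 85.76°.
Arrival is 180° from departure on the ellipse, so φ = 180° − 85.76° = 94.2°.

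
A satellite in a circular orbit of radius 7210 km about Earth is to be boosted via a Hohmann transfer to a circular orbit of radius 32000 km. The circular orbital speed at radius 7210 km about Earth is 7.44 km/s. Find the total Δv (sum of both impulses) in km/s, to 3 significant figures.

From the circular-orbit relation v² = μ/r at r = 7210 km: μ = v²r = (7.44)² × 7210 = 3.99099×10^5 km³/s².
Semi-major axis of the transfer orbit: a_t = (7210 + 32000)/2 = 19605 km.
Circular speed at r₁: v₁ = √(μ/r₁) = √(3.99099×10^5/7210) = 7.440 km/s.
Transfer-orbit speed at r₁ (vis-viva): v_p = √[μ(2/r₁ − 1/a_t)] = 9.505 km/s.
First burn Δv₁ = |v_p − v₁| = 2.065 km/s.
At r₂, v₂ = √(μ/r₂) = 3.532 km/s.
Transfer-orbit speed at r₂: v_a = √[μ(2/r₂ − 1/a_t)] = 2.142 km/s.
Second burn Δv₂ = |v₂ − v_a| = 1.390 km/s.
Δv = Δv₁ + Δv₂ = 2.065 + 1.390 = 3.455 km/s.

Δv = 3.46 km/s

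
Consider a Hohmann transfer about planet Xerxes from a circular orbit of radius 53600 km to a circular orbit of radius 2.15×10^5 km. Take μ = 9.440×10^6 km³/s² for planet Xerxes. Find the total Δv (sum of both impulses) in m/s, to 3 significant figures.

Transfer-ellipse semi-major axis a_t = (r₁ + r₂)/2 = (53600 + 2.150×10^5)/2 = 1.343×10^5 km.
Circular speed at r₁: v₁ = √(μ/r₁) = √(9.440×10^6/53600) = 13.27 km/s.
On the transfer ellipse at r₁, vis-viva equation gives v_p = √[μ(2/r₁ − 1/a_t)] = 16.79 km/s.
First burn Δv₁ = |v_p − v₁| = 3.520 km/s.
At r₂, v₂ = √(μ/r₂) = 6.626 km/s.
Transfer-orbit speed at r₂: v_a = √[μ(2/r₂ − 1/a_t)] = 4.186 km/s.
Second burn Δv₂ = |v₂ − v_a| = 2.440 km/s.
Total Δv = Δv₁ + Δv₂ = 5.960 km/s.

Δv = 5960 m/s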